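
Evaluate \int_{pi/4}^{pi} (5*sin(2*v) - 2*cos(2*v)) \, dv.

An antiderivative is F(v) = -sin(2*v) - 5*cos(2*v)/2.
Then F(pi) - F(pi/4) = (-5/2) - (-1) = -3/2.

-3/2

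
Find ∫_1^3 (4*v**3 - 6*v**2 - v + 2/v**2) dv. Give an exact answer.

76/3

By the power rule, an antiderivative is F(v) = v**4 - 2*v**3 - v**2/2 - 2/v.
Then F(3) - F(1) = (131/6) - (-7/2) = 76/3.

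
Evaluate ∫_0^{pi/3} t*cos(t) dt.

Integrate by parts once (u = t, dv = cos(t) dt).
An antiderivative is F(t) = t*sin(t) + cos(t).
Then F(pi/3) - F(0) = (1/2 + sqrt(3)*pi/6) - (1) = -1/2 + sqrt(3)*pi/6.

-1/2 + sqrt(3)*pi/6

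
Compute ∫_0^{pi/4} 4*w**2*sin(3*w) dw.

-8/27 - 4*sqrt(2)/27 + sqrt(2)*pi/9 + sqrt(2)*pi**2/24

Integrate by parts twice (u = w^2, dv = 4*sin(3*w) dw).
An antiderivative is F(w) = -4*w**2*cos(3*w)/3 + 8*w*sin(3*w)/9 + 8*cos(3*w)/27.
Then F(pi/4) - F(0) = (sqrt(2)*(-32 + 24*pi + 9*pi**2)/216) - (8/27) = -8/27 - 4*sqrt(2)/27 + sqrt(2)*pi/9 + sqrt(2)*pi**2/24.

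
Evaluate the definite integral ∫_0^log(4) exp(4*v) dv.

255/4

Let u = exp(v), so du = exp(v) dv. When v = 0, u = 1; when v = log(4), u = 4.
The integral becomes ∫ u**3 du from 1 to 4, with antiderivative u**4/4.
Back in v: F(v) = exp(4*v)/4.
Then F(log(4)) - F(0) = (64) - (1/4) = 255/4.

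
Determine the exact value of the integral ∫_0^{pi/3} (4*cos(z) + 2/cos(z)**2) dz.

4*sqrt(3)

An antiderivative is F(z) = 4*sin(z) + 2*tan(z).
Then F(pi/3) - F(0) = (4*sqrt(3)) - (0) = 4*sqrt(3).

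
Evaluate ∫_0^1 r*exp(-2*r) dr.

Integrate by parts once (u = r, dv = exp(-2*r) dr).
An antiderivative is F(r) = (-2*r - 1)*exp(-2*r)/4.
Then F(1) - F(0) = (-3*exp(-2)/4) - (-1/4) = (-3 + exp(2))*exp(-2)/4.

(-3 + exp(2))*exp(-2)/4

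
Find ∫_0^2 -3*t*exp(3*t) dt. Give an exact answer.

Integrate by parts once (u = t, dv = -3*exp(3*t) dt).
An antiderivative is F(t) = (-3*t + 1)*exp(3*t)/3.
Then F(2) - F(0) = (-5*exp(6)/3) - (1/3) = -5*exp(6)/3 - 1/3.

-5*exp(6)/3 - 1/3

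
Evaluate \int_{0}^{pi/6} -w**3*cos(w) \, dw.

Integrate by parts 3 times (u = w^3, dv = -cos(w) dw).
An antiderivative is F(w) = -w**3*sin(w) - 3*w**2*cos(w) + 6*w*sin(w) + 6*cos(w).
Then F(pi/6) - F(0) = (-sqrt(3)*pi**2/24 - pi**3/432 + pi/2 + 3*sqrt(3)) - (6) = -6 - sqrt(3)*pi**2/24 - pi**3/432 + pi/2 + 3*sqrt(3).

-6 - sqrt(3)*pi**2/24 - pi**3/432 + pi/2 + 3*sqrt(3)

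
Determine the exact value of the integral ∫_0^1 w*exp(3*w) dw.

1/9 + 2*exp(3)/9

Integrate by parts once (u = w, dv = exp(3*w) dw).
An antiderivative is F(w) = (3*w - 1)*exp(3*w)/9.
Then F(1) - F(0) = (2*exp(3)/9) - (-1/9) = 1/9 + 2*exp(3)/9.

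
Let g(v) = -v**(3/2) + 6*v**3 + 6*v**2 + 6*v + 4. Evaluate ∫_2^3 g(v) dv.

-18*sqrt(3)/5 + 8*sqrt(2)/5 + 309/2

By the power rule, an antiderivative is F(v) = -2*v**(5/2)/5 + 3*v**4/2 + 2*v**3 + 3*v**2 + 4*v.
Then F(3) - F(2) = (429/2 - 18*sqrt(3)/5) - (60 - 8*sqrt(2)/5) = -18*sqrt(3)/5 + 8*sqrt(2)/5 + 309/2.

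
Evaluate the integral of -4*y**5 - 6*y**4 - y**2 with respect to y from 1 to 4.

By the power rule, an antiderivative is F(y) = -2*y**6/3 - 6*y**5/5 - y**3/3.
Then F(4) - F(1) = (-19904/5) - (-11/5) = -19893/5.

-19893/5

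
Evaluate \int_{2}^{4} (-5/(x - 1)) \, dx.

An antiderivative is F(x) = -5*log(x - 1).
Then F(4) - F(2) = (-5*log(3)) - (0) = -5*log(3).

-5*log(3)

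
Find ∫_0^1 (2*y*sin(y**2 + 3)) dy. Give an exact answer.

Let u = y**2 + 3, so du = 2*y dy. When y = 0, u = 3; when y = 1, u = 4.
The integral becomes ∫ sin(u) du from 3 to 4, with antiderivative -cos(u).
Back in y: F(y) = -cos(y**2 + 3).
Then F(1) - F(0) = (-cos(4)) - (-cos(3)) = cos(3) - cos(4).

cos(3) - cos(4)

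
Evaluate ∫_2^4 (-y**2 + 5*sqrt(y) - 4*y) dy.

-16 - 20*sqrt(2)/3

By the power rule, an antiderivative is F(y) = 10*y**(3/2)/3 - y**3/3 - 2*y**2.
Then F(4) - F(2) = (-80/3) - (-32/3 + 20*sqrt(2)/3) = -16 - 20*sqrt(2)/3.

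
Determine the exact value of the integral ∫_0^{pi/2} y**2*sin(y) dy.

-2 + pi

Integrate by parts twice (u = y^2, dv = sin(y) dy).
An antiderivative is F(y) = -y**2*cos(y) + 2*y*sin(y) + 2*cos(y).
Then F(pi/2) - F(0) = (pi) - (2) = -2 + pi.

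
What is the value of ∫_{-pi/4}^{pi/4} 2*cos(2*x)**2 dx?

Use the identity cos^2(2*x) = (1 + cos(4*x))/2.
An antiderivative is F(x) = x + sin(4*x)/4.
Then F(pi/4) - F(-pi/4) = (pi/4) - (-pi/4) = pi/2.

pi/2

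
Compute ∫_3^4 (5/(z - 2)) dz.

log(32)

An antiderivative is F(z) = 5*log(z - 2).
Then F(4) - F(3) = (log(32)) - (0) = log(32).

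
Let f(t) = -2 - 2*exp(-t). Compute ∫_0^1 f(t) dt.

-4 + 2*exp(-1)

An antiderivative is F(t) = -2*t + 2*exp(-t).
Then F(1) - F(0) = (-2 + 2*exp(-1)) - (2) = -4 + 2*exp(-1).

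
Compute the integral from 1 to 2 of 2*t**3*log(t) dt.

Integrate by parts once (u = ln t, dv = 2*t**3 dt).
An antiderivative is F(t) = t**4*(4*log(t) - 1)/8.
Then F(2) - F(1) = (-2 + 8*log(2)) - (-1/8) = -15/8 + 8*log(2).

-15/8 + 8*log(2)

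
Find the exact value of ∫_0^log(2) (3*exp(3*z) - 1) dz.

7 - log(2)

An antiderivative is F(z) = exp(3*z) - z.
Then F(log(2)) - F(0) = (8 - log(2)) - (1) = 7 - log(2).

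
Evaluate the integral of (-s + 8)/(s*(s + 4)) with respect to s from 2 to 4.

Factor the denominator: s**2 + 4*s = (s + 4)s.
Partial fractions: (-s + 8)/(s*(s + 4)) = -3/(s + 4) + 2/s.
An antiderivative is F(s) = 2*log(s) - 3*log(s + 4).
Then F(4) - F(2) = (-log(32)) - (-log(54)) = log(27/16).

log(27/16)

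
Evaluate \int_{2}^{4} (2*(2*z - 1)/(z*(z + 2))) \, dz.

-6*log(2) + 5*log(3)

Factor the denominator: z**2 + 2*z = (z + 2)z.
Partial fractions: 2*(2*z - 1)/(z*(z + 2)) = 5/(z + 2) - 1/z.
An antiderivative is F(z) = -log(z) + 5*log(z + 2).
Then F(4) - F(2) = (3*log(2) + 5*log(3)) - (9*log(2)) = -6*log(2) + 5*log(3).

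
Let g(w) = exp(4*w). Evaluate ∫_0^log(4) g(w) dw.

255/4

Let u = exp(w), so du = exp(w) dw. When w = 0, u = 1; when w = log(4), u = 4.
The integral becomes ∫ u**3 du from 1 to 4, with antiderivative u**4/4.
Back in w: F(w) = exp(4*w)/4.
Then F(log(4)) - F(0) = (64) - (1/4) = 255/4.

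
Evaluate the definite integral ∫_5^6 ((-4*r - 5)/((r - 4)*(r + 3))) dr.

Factor the denominator: r**2 - r - 12 = (r + 3)(r - 4).
Partial fractions: (-4*r - 5)/((r - 4)*(r + 3)) = -1/(r + 3) - 3/(r - 4).
An antiderivative is F(r) = -3*log(r - 4) - log(r + 3).
Then F(6) - F(5) = (-log(72)) - (-log(8)) = -log(9).

-log(9)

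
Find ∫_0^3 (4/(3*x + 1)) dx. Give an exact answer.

An antiderivative is F(x) = 4*log(3*x + 1)/3.
Then F(3) - F(0) = (4*log(10)/3) - (0) = 4*log(10)/3.

4*log(10)/3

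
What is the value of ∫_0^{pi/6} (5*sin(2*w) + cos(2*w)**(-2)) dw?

An antiderivative is F(w) = -5*cos(2*w)/2 + tan(2*w)/2.
Then F(pi/6) - F(0) = (-5/4 + sqrt(3)/2) - (-5/2) = sqrt(3)/2 + 5/4.

sqrt(3)/2 + 5/4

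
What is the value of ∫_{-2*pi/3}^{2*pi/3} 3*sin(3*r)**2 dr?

Use the identity sin^2(3*r) = (1 - cos(6*r))/2.
An antiderivative is F(r) = 3*r/2 - sin(6*r)/4.
Then F(2*pi/3) - F(-2*pi/3) = (pi) - (-pi) = 2*pi.

2*pi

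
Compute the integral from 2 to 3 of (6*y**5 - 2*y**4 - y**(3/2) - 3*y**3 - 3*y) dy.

-18*sqrt(3)/5 + 8*sqrt(2)/5 + 10487/20

By the power rule, an antiderivative is F(y) = y**6 - 2*y**(5/2)/5 - 2*y**5/5 - 3*y**4/4 - 3*y**2/2.
Then F(3) - F(2) = (11151/20 - 18*sqrt(3)/5) - (166/5 - 8*sqrt(2)/5) = -18*sqrt(3)/5 + 8*sqrt(2)/5 + 10487/20.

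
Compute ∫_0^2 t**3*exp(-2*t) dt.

3/8 - 71*exp(-4)/8

Integrate by parts 3 times (u = t^3, dv = exp(-2*t) dt).
An antiderivative is F(t) = (-4*t**3 - 6*t**2 - 6*t - 3)*exp(-2*t)/8.
Then F(2) - F(0) = (-71*exp(-4)/8) - (-3/8) = 3/8 - 71*exp(-4)/8.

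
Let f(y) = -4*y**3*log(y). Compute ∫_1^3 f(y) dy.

Integrate by parts once (u = ln y, dv = -4*y**3 dy).
An antiderivative is F(y) = -y**4*(4*log(y) - 1)/4.
Then F(3) - F(1) = (81/4 - 81*log(3)) - (1/4) = 20 - 81*log(3).

20 - 81*log(3)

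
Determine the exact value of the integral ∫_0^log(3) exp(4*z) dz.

20

Let u = exp(z), so du = exp(z) dz. When z = 0, u = 1; when z = log(3), u = 3.
The integral becomes ∫ u**3 du from 1 to 3, with antiderivative u**4/4.
Back in z: F(z) = exp(4*z)/4.
Then F(log(3)) - F(0) = (81/4) - (1/4) = 20.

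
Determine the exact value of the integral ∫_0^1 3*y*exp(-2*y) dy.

3/4 - 9*exp(-2)/4

Integrate by parts once (u = y, dv = 3*exp(-2*y) dy).
An antiderivative is F(y) = (-6*y - 3)*exp(-2*y)/4.
Then F(1) - F(0) = (-9*exp(-2)/4) - (-3/4) = 3/4 - 9*exp(-2)/4.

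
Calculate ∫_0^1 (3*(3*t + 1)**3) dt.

Let u = 3*t + 1, so du = 3 dt. When t = 0, u = 1; when t = 1, u = 4.
The integral becomes ∫ u**3 du from 1 to 4, with antiderivative u**4/4.
Back in t: F(t) = (3*t + 1)**4/4.
Then F(1) - F(0) = (64) - (1/4) = 255/4.

255/4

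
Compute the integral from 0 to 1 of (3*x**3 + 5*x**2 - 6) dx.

-43/12

By the power rule, an antiderivative is F(x) = 3*x**4/4 + 5*x**3/3 - 6*x.
Then F(1) - F(0) = (-43/12) - (0) = -43/12.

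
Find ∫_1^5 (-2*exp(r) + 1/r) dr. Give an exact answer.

An antiderivative is F(r) = -2*exp(r) + log(r).
Then F(5) - F(1) = (-2*exp(5) + log(5)) - (-2*exp(1)) = -2*exp(5) + log(5) + 2*exp(1).

-2*exp(5) + log(5) + 2*exp(1)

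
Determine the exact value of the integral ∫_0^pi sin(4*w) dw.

0

An antiderivative is F(w) = -cos(4*w)/4.
Then F(pi) - F(0) = (-1/4) - (-1/4) = 0.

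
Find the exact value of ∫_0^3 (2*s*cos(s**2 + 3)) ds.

Let u = s**2 + 3, so du = 2*s ds. When s = 0, u = 3; when s = 3, u = 12.
The integral becomes ∫ cos(u) du from 3 to 12, with antiderivative sin(u).
Back in s: F(s) = sin(s**2 + 3).
Then F(3) - F(0) = (sin(12)) - (sin(3)) = sin(12) - sin(3).

sin(12) - sin(3)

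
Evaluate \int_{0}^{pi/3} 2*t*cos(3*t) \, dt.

Integrate by parts once (u = t, dv = 2*cos(3*t) dt).
An antiderivative is F(t) = 2*t*sin(3*t)/3 + 2*cos(3*t)/9.
Then F(pi/3) - F(0) = (-2/9) - (2/9) = -4/9.

-4/9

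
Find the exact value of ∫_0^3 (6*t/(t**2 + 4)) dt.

Let u = t**2 + 4, so du = 2*t dt. When t = 0, u = 4; when t = 3, u = 13.
The integral becomes 3·∫ 1/u du from 4 to 13, with antiderivative 3*log(u).
Back in t: F(t) = 3*log(t**2 + 4).
Then F(3) - F(0) = (3*log(13)) - (log(64)) = -6*log(2) + 3*log(13).

-6*log(2) + 3*log(13)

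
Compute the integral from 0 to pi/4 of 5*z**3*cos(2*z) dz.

Integrate by parts 3 times (u = z^3, dv = 5*cos(2*z) dz).
An antiderivative is F(z) = 5*z**3*sin(2*z)/2 + 15*z**2*cos(2*z)/4 - 15*z*sin(2*z)/4 - 15*cos(2*z)/8.
Then F(pi/4) - F(0) = (5*pi*(-24 + pi**2)/128) - (-15/8) = -15*pi/16 + 5*pi**3/128 + 15/8.

-15*pi/16 + 5*pi**3/128 + 15/8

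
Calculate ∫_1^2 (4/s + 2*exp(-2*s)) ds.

-exp(-4) + exp(-2) + 4*log(2)

An antiderivative is F(s) = 4*log(s) - exp(-2*s).
Then F(2) - F(1) = (-exp(-4) + 4*log(2)) - (-exp(-2)) = -exp(-4) + exp(-2) + 4*log(2).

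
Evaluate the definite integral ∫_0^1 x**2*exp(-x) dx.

2 - 5*exp(-1)

Integrate by parts twice (u = x^2, dv = exp(-x) dx).
An antiderivative is F(x) = (-x**2 - 2*x - 2)*exp(-x).
Then F(1) - F(0) = (-5*exp(-1)) - (-2) = 2 - 5*exp(-1).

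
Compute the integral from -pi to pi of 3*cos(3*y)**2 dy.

3*pi

Use the identity cos^2(3*y) = (1 + cos(6*y))/2.
An antiderivative is F(y) = 3*y/2 + sin(6*y)/4.
Then F(pi) - F(-pi) = (3*pi/2) - (-3*pi/2) = 3*pi.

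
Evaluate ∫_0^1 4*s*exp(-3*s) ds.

4/9 - 16*exp(-3)/9

Integrate by parts once (u = s, dv = 4*exp(-3*s) ds).
An antiderivative is F(s) = (-12*s - 4)*exp(-3*s)/9.
Then F(1) - F(0) = (-16*exp(-3)/9) - (-4/9) = 4/9 - 16*exp(-3)/9.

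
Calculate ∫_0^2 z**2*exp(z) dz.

-2 + 2*exp(2)

Integrate by parts twice (u = z^2, dv = exp(z) dz).
An antiderivative is F(z) = (z**2 - 2*z + 2)*exp(z).
Then F(2) - F(0) = (2*exp(2)) - (2) = -2 + 2*exp(2).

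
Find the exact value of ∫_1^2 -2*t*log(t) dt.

Integrate by parts once (u = ln t, dv = -2*t dt).
An antiderivative is F(t) = -t**2*(2*log(t) - 1)/2.
Then F(2) - F(1) = (2 - log(16)) - (1/2) = 3/2 - log(16).

3/2 - log(16)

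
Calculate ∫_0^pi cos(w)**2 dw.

Use the identity cos^2(w) = (1 + cos(2*w))/2.
An antiderivative is F(w) = w/2 + sin(2*w)/4.
Then F(pi) - F(0) = (pi/2) - (0) = pi/2.

pi/2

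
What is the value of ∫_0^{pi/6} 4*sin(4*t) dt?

3/2

An antiderivative is F(t) = -cos(4*t).
Then F(pi/6) - F(0) = (1/2) - (-1) = 3/2.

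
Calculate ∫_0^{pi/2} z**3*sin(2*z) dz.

Integrate by parts 3 times (u = z^3, dv = sin(2*z) dz).
An antiderivative is F(z) = -z**3*cos(2*z)/2 + 3*z**2*sin(2*z)/4 + 3*z*cos(2*z)/4 - 3*sin(2*z)/8.
Then F(pi/2) - F(0) = (pi*(-6 + pi**2)/16) - (0) = pi*(-6 + pi**2)/16.

pi*(-6 + pi**2)/16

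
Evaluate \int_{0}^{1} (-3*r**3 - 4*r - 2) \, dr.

-19/4

By the power rule, an antiderivative is F(r) = -3*r**4/4 - 2*r**2 - 2*r.
Then F(1) - F(0) = (-19/4) - (0) = -19/4.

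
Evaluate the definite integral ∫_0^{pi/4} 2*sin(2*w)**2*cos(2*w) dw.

Let u = sin(2*w), so du = 2*cos(2*w) dw. When w = 0, u = 0; when w = pi/4, u = 1.
The integral becomes ∫ u**2 du from 0 to 1, with antiderivative u**3/3.
Back in w: F(w) = sin(2*w)**3/3.
Then F(pi/4) - F(0) = (1/3) - (0) = 1/3.

1/3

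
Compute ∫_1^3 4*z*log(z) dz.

Integrate by parts once (u = ln z, dv = 4*z dz).
An antiderivative is F(z) = z**2*(2*log(z) - 1).
Then F(3) - F(1) = (-9 + 18*log(3)) - (-1) = -8 + 18*log(3).

-8 + 18*log(3)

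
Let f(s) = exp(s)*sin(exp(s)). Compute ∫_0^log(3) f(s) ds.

cos(1) - cos(3)

Let u = exp(s), so du = exp(s) ds. When s = 0, u = 1; when s = log(3), u = 3.
The integral becomes ∫ sin(u) du from 1 to 3, with antiderivative -cos(u).
Back in s: F(s) = -cos(exp(s)).
Then F(log(3)) - F(0) = (-cos(3)) - (-cos(1)) = cos(1) - cos(3).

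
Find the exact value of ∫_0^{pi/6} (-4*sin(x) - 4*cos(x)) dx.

-6 + 2*sqrt(3)

An antiderivative is F(x) = -4*sin(x) + 4*cos(x).
Then F(pi/6) - F(0) = (-2 + 2*sqrt(3)) - (4) = -6 + 2*sqrt(3).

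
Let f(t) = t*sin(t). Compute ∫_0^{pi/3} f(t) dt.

-pi/6 + sqrt(3)/2

Integrate by parts once (u = t, dv = sin(t) dt).
An antiderivative is F(t) = -t*cos(t) + sin(t).
Then F(pi/3) - F(0) = (-pi/6 + sqrt(3)/2) - (0) = -pi/6 + sqrt(3)/2.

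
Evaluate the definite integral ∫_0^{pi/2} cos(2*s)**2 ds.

pi/4

Use the identity cos^2(2*s) = (1 + cos(4*s))/2.
An antiderivative is F(s) = s/2 + sin(4*s)/8.
Then F(pi/2) - F(0) = (pi/4) - (0) = pi/4.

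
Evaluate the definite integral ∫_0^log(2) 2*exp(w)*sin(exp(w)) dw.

Let u = exp(w), so du = exp(w) dw. When w = 0, u = 1; when w = log(2), u = 2.
The integral becomes 2·∫ sin(u) du from 1 to 2, with antiderivative -2*cos(u).
Back in w: F(w) = -2*cos(exp(w)).
Then F(log(2)) - F(0) = (-2*cos(2)) - (-2*cos(1)) = -2*cos(2) + 2*cos(1).

-2*cos(2) + 2*cos(1)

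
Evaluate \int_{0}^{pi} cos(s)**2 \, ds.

pi/2

Use the identity cos^2(s) = (1 + cos(2*s))/2.
An antiderivative is F(s) = s/2 + sin(2*s)/4.
Then F(pi) - F(0) = (pi/2) - (0) = pi/2.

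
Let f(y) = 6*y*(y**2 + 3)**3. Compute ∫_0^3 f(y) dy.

61965/4

Let u = y**2 + 3, so du = 2*y dy. When y = 0, u = 3; when y = 3, u = 12.
The integral becomes 3·∫ u**3 du from 3 to 12, with antiderivative 3*u**4/4.
Back in y: F(y) = 3*(y**2 + 3)**4/4.
Then F(3) - F(0) = (15552) - (243/4) = 61965/4.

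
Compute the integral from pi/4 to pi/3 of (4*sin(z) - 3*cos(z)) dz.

-3*sqrt(3)/2 - 2 + 7*sqrt(2)/2

An antiderivative is F(z) = -3*sin(z) - 4*cos(z).
Then F(pi/3) - F(pi/4) = (-3*sqrt(3)/2 - 2) - (-7*sqrt(2)/2) = -3*sqrt(3)/2 - 2 + 7*sqrt(2)/2.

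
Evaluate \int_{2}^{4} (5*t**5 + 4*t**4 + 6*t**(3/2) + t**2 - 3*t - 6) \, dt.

63286/15 - 48*sqrt(2)/5

By the power rule, an antiderivative is F(t) = 5*t**6/6 + 12*t**(5/2)/5 + 4*t**5/5 + t**3/3 - 3*t**2/2 - 6*t.
Then F(4) - F(2) = (12848/3) - (48*sqrt(2)/5 + 318/5) = 63286/15 - 48*sqrt(2)/5.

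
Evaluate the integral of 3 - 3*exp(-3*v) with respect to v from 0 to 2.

An antiderivative is F(v) = 3*v + exp(-3*v).
Then F(2) - F(0) = (exp(-6) + 6) - (1) = exp(-6) + 5.

exp(-6) + 5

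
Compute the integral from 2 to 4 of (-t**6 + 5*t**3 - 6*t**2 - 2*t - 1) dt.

-15038/7

By the power rule, an antiderivative is F(t) = -t**7/7 + 5*t**4/4 - 2*t**3 - t**2 - t.
Then F(4) - F(2) = (-15180/7) - (-142/7) = -15038/7.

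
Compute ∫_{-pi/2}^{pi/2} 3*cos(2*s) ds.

An antiderivative is F(s) = 3*sin(2*s)/2.
Then F(pi/2) - F(-pi/2) = (0) - (0) = 0.

0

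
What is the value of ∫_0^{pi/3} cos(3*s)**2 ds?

Use the identity cos^2(3*s) = (1 + cos(6*s))/2.
An antiderivative is F(s) = s/2 + sin(6*s)/12.
Then F(pi/3) - F(0) = (pi/6) - (0) = pi/6.

pi/6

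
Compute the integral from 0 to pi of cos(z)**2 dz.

pi/2

Use the identity cos^2(z) = (1 + cos(2*z))/2.
An antiderivative is F(z) = z/2 + sin(2*z)/4.
Then F(pi) - F(0) = (pi/2) - (0) = pi/2.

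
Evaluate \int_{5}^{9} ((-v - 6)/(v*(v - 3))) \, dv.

log(3/25)

Factor the denominator: v**2 - 3*v = v(v - 3).
Partial fractions: (-v - 6)/(v*(v - 3)) = 2/v - 3/(v - 3).
An antiderivative is F(v) = 2*log(v) - 3*log(v - 3).
Then F(9) - F(5) = (log(3/8)) - (log(25/8)) = log(3/25).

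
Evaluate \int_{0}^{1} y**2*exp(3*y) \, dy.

-2/27 + 5*exp(3)/27

Integrate by parts twice (u = y^2, dv = exp(3*y) dy).
An antiderivative is F(y) = (9*y**2 - 6*y + 2)*exp(3*y)/27.
Then F(1) - F(0) = (5*exp(3)/27) - (2/27) = -2/27 + 5*exp(3)/27.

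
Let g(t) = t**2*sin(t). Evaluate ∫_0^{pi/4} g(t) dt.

Integrate by parts twice (u = t^2, dv = sin(t) dt).
An antiderivative is F(t) = -t**2*cos(t) + 2*t*sin(t) + 2*cos(t).
Then F(pi/4) - F(0) = (sqrt(2)*(-pi**2 + 8*pi + 32)/32) - (2) = -2 - sqrt(2)*pi**2/32 + sqrt(2)*pi/4 + sqrt(2).

-2 - sqrt(2)*pi**2/32 + sqrt(2)*pi/4 + sqrt(2)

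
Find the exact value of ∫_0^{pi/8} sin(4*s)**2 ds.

pi/16

Use the identity sin^2(4*s) = (1 - cos(8*s))/2.
An antiderivative is F(s) = s/2 - sin(8*s)/16.
Then F(pi/8) - F(0) = (pi/16) - (0) = pi/16.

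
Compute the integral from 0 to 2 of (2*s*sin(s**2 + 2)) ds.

-cos(6) + cos(2)

Let u = s**2 + 2, so du = 2*s ds. When s = 0, u = 2; when s = 2, u = 6.
The integral becomes ∫ sin(u) du from 2 to 6, with antiderivative -cos(u).
Back in s: F(s) = -cos(s**2 + 2).
Then F(2) - F(0) = (-cos(6)) - (-cos(2)) = -cos(6) + cos(2).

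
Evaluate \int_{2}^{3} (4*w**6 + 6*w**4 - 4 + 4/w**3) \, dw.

898411/630

By the power rule, an antiderivative is F(w) = 4*w**7/7 + 6*w**5/5 - 4*w - 2/w**2.
Then F(3) - F(2) = (481664/315) - (7213/70) = 898411/630.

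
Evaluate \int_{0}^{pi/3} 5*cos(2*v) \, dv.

An antiderivative is F(v) = 5*sin(2*v)/2.
Then F(pi/3) - F(0) = (5*sqrt(3)/4) - (0) = 5*sqrt(3)/4.

5*sqrt(3)/4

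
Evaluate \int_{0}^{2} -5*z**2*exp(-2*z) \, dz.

-5/4 + 65*exp(-4)/4

Integrate by parts twice (u = z^2, dv = -5*exp(-2*z) dz).
An antiderivative is F(z) = (10*z**2 + 10*z + 5)*exp(-2*z)/4.
Then F(2) - F(0) = (65*exp(-4)/4) - (5/4) = -5/4 + 65*exp(-4)/4.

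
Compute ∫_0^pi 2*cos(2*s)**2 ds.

pi

Use the identity cos^2(2*s) = (1 + cos(4*s))/2.
An antiderivative is F(s) = s + sin(4*s)/4.
Then F(pi) - F(0) = (pi) - (0) = pi.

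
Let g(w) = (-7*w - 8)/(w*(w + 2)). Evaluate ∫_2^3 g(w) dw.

-3*log(5) - 4*log(3) + 10*log(2)

Factor the denominator: w**2 + 2*w = (w + 2)w.
Partial fractions: (-7*w - 8)/(w*(w + 2)) = -3/(w + 2) - 4/w.
An antiderivative is F(w) = -4*log(w) - 3*log(w + 2).
Then F(3) - F(2) = (-3*log(5) - 4*log(3)) - (-10*log(2)) = -3*log(5) - 4*log(3) + 10*log(2).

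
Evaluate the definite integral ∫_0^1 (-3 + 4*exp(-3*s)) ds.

-5/3 - 4*exp(-3)/3

An antiderivative is F(s) = -3*s - 4*exp(-3*s)/3.
Then F(1) - F(0) = (-3 - 4*exp(-3)/3) - (-4/3) = -5/3 - 4*exp(-3)/3.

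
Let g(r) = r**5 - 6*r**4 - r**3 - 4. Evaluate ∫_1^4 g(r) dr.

By the power rule, an antiderivative is F(r) = r**6/6 - 6*r**5/5 - r**4/4 - 4*r.
Then F(4) - F(1) = (-9392/15) - (-317/60) = -12417/20.

-12417/20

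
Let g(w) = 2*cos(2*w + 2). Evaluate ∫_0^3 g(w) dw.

Let u = 2*w + 2, so du = 2 dw. When w = 0, u = 2; when w = 3, u = 8.
The integral becomes ∫ cos(u) du from 2 to 8, with antiderivative sin(u).
Back in w: F(w) = sin(2*w + 2).
Then F(3) - F(0) = (sin(8)) - (sin(2)) = -sin(2) + sin(8).

-sin(2) + sin(8)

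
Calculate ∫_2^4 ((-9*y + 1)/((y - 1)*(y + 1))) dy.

-5*log(5) + log(3)

Factor the denominator: y**2 - 1 = (y + 1)(y - 1).
Partial fractions: (-9*y + 1)/((y - 1)*(y + 1)) = -5/(y + 1) - 4/(y - 1).
An antiderivative is F(y) = -4*log(y - 1) - 5*log(y + 1).
Then F(4) - F(2) = (-5*log(5) - 4*log(3)) - (-5*log(3)) = -5*log(5) + log(3).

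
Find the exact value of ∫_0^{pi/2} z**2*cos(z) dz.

Integrate by parts twice (u = z^2, dv = cos(z) dz).
An antiderivative is F(z) = z**2*sin(z) + 2*z*cos(z) - 2*sin(z).
Then F(pi/2) - F(0) = (-2 + pi**2/4) - (0) = -2 + pi**2/4.

-2 + pi**2/4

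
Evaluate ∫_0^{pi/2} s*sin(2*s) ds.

Integrate by parts once (u = s, dv = sin(2*s) ds).
An antiderivative is F(s) = -s*cos(2*s)/2 + sin(2*s)/4.
Then F(pi/2) - F(0) = (pi/4) - (0) = pi/4.

pi/4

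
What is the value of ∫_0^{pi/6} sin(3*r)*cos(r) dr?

Use the identity sin(3*r)cos(r) = [sin(4*r) + sin(2*r)]/2.
An antiderivative is F(r) = -cos(2*r)/4 - cos(4*r)/8.
Then F(pi/6) - F(0) = (-1/16) - (-3/8) = 5/16.

5/16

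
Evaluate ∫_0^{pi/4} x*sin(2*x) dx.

1/4

Integrate by parts once (u = x, dv = sin(2*x) dx).
An antiderivative is F(x) = -x*cos(2*x)/2 + sin(2*x)/4.
Then F(pi/4) - F(0) = (1/4) - (0) = 1/4.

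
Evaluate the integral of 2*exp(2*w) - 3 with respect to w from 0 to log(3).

An antiderivative is F(w) = exp(2*w) - 3*w.
Then F(log(3)) - F(0) = (9 - 3*log(3)) - (1) = 8 - log(27).

8 - log(27)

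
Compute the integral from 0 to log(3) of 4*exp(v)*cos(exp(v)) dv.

-4*sin(1) + 4*sin(3)

Let u = exp(v), so du = exp(v) dv. When v = 0, u = 1; when v = log(3), u = 3.
The integral becomes 4·∫ cos(u) du from 1 to 3, with antiderivative 4*sin(u).
Back in v: F(v) = 4*sin(exp(v)).
Then F(log(3)) - F(0) = (4*sin(3)) - (4*sin(1)) = -4*sin(1) + 4*sin(3).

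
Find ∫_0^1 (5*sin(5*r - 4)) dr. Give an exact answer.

cos(4) - cos(1)

Let u = 5*r - 4, so du = 5 dr. When r = 0, u = -4; when r = 1, u = 1.
The integral becomes ∫ sin(u) du from -4 to 1, with antiderivative -cos(u).
Back in r: F(r) = -cos(5*r - 4).
Then F(1) - F(0) = (-cos(1)) - (-cos(4)) = cos(4) - cos(1).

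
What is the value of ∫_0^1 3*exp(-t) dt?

An antiderivative is F(t) = -3*exp(-t).
Then F(1) - F(0) = (-3*exp(-1)) - (-3) = 3 - 3*exp(-1).

3 - 3*exp(-1)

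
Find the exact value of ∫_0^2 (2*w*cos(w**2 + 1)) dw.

Let u = w**2 + 1, so du = 2*w dw. When w = 0, u = 1; when w = 2, u = 5.
The integral becomes ∫ cos(u) du from 1 to 5, with antiderivative sin(u).
Back in w: F(w) = sin(w**2 + 1).
Then F(2) - F(0) = (sin(5)) - (sin(1)) = sin(5) - sin(1).

sin(5) - sin(1)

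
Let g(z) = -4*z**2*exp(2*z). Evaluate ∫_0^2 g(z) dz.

Integrate by parts twice (u = z^2, dv = -4*exp(2*z) dz).
An antiderivative is F(z) = (-2*z**2 + 2*z - 1)*exp(2*z).
Then F(2) - F(0) = (-5*exp(4)) - (-1) = 1 - 5*exp(4).

1 - 5*exp(4)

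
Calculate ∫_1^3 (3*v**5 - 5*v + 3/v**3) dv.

1036/3

By the power rule, an antiderivative is F(v) = v**6/2 - 5*v**2/2 - 3/(2*v**2).
Then F(3) - F(1) = (2051/6) - (-7/2) = 1036/3.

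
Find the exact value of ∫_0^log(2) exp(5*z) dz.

Let u = exp(z), so du = exp(z) dz. When z = 0, u = 1; when z = log(2), u = 2.
The integral becomes ∫ u**4 du from 1 to 2, with antiderivative u**5/5.
Back in z: F(z) = exp(5*z)/5.
Then F(log(2)) - F(0) = (32/5) - (1/5) = 31/5.

31/5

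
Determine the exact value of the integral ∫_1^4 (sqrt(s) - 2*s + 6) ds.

23/3

By the power rule, an antiderivative is F(s) = 2*s**(3/2)/3 - s**2 + 6*s.
Then F(4) - F(1) = (40/3) - (17/3) = 23/3.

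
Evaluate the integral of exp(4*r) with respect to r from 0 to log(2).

Let u = exp(r), so du = exp(r) dr. When r = 0, u = 1; when r = log(2), u = 2.
The integral becomes ∫ u**3 du from 1 to 2, with antiderivative u**4/4.
Back in r: F(r) = exp(4*r)/4.
Then F(log(2)) - F(0) = (4) - (1/4) = 15/4.

15/4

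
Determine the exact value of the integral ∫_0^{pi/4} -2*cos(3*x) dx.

-sqrt(2)/3

An antiderivative is F(x) = -2*sin(3*x)/3.
Then F(pi/4) - F(0) = (-sqrt(2)/3) - (0) = -sqrt(2)/3.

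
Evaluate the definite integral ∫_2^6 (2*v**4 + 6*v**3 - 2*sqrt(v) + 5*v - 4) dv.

By the power rule, an antiderivative is F(v) = 2*v**5/5 + 3*v**4/2 - 4*v**(3/2)/3 + 5*v**2/2 - 4*v.
Then F(6) - F(2) = (25602/5 - 8*sqrt(6)) - (194/5 - 8*sqrt(2)/3) = -8*sqrt(6) + 8*sqrt(2)/3 + 25408/5.

-8*sqrt(6) + 8*sqrt(2)/3 + 25408/5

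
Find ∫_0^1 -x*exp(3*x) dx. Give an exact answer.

-2*exp(3)/9 - 1/9

Integrate by parts once (u = x, dv = -exp(3*x) dx).
An antiderivative is F(x) = (-3*x + 1)*exp(3*x)/9.
Then F(1) - F(0) = (-2*exp(3)/9) - (1/9) = -2*exp(3)/9 - 1/9.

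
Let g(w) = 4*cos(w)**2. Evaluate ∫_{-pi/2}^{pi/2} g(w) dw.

Use the identity cos^2(w) = (1 + cos(2*w))/2.
An antiderivative is F(w) = 2*w + sin(2*w).
Then F(pi/2) - F(-pi/2) = (pi) - (-pi) = 2*pi.

2*pi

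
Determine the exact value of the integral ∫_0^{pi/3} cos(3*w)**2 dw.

Use the identity cos^2(3*w) = (1 + cos(6*w))/2.
An antiderivative is F(w) = w/2 + sin(6*w)/12.
Then F(pi/3) - F(0) = (pi/6) - (0) = pi/6.

pi/6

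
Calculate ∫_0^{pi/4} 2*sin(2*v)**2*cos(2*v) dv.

Let u = sin(2*v), so du = 2*cos(2*v) dv. When v = 0, u = 0; when v = pi/4, u = 1.
The integral becomes ∫ u**2 du from 0 to 1, with antiderivative u**3/3.
Back in v: F(v) = sin(2*v)**3/3.
Then F(pi/4) - F(0) = (1/3) - (0) = 1/3.

1/3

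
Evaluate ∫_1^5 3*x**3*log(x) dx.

Integrate by parts once (u = ln x, dv = 3*x**3 dx).
An antiderivative is F(x) = 3*x**4*(4*log(x) - 1)/16.
Then F(5) - F(1) = (-1875/16 + 1875*log(5)/4) - (-3/16) = -117 + 1875*log(5)/4.

-117 + 1875*log(5)/4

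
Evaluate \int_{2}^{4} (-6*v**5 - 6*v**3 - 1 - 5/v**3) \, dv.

By the power rule, an antiderivative is F(v) = -v**6 - 3*v**4/2 - v + 5/(2*v**2).
Then F(4) - F(2) = (-143483/32) - (-715/8) = -140623/32.

-140623/32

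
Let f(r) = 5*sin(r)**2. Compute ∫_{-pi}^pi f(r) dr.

Use the identity sin^2(r) = (1 - cos(2*r))/2.
An antiderivative is F(r) = 5*r/2 - 5*sin(2*r)/4.
Then F(pi) - F(-pi) = (5*pi/2) - (-5*pi/2) = 5*pi.

5*pi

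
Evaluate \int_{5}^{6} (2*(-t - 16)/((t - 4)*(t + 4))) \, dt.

Factor the denominator: t**2 - 16 = (t + 4)(t - 4).
Partial fractions: 2*(-t - 16)/((t - 4)*(t + 4)) = 3/(t + 4) - 5/(t - 4).
An antiderivative is F(t) = -5*log(t - 4) + 3*log(t + 4).
Then F(6) - F(5) = (-2*log(2) + 3*log(5)) - (6*log(3)) = -6*log(3) - 2*log(2) + 3*log(5).

-6*log(3) - 2*log(2) + 3*log(5)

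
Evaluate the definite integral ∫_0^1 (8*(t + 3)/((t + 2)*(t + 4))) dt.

-12*log(2) + 4*log(3) + 4*log(5)

Factor the denominator: t**2 + 6*t + 8 = (t + 4)(t + 2).
Partial fractions: 8*(t + 3)/((t + 2)*(t + 4)) = 4/(t + 4) + 4/(t + 2).
An antiderivative is F(t) = 4*log(t + 2) + 4*log(t + 4).
Then F(1) - F(0) = (4*log(3) + 4*log(5)) - (12*log(2)) = -12*log(2) + 4*log(3) + 4*log(5).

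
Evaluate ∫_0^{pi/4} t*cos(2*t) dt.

-1/4 + pi/8

Integrate by parts once (u = t, dv = cos(2*t) dt).
An antiderivative is F(t) = t*sin(2*t)/2 + cos(2*t)/4.
Then F(pi/4) - F(0) = (pi/8) - (1/4) = -1/4 + pi/8.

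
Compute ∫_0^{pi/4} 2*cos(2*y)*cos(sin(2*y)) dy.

Let u = sin(2*y), so du = 2*cos(2*y) dy. When y = 0, u = 0; when y = pi/4, u = 1.
The integral becomes ∫ cos(u) du from 0 to 1, with antiderivative sin(u).
Back in y: F(y) = sin(sin(2*y)).
Then F(pi/4) - F(0) = (sin(1)) - (0) = sin(1).

sin(1)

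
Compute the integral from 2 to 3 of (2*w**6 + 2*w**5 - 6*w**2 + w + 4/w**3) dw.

48808/63

By the power rule, an antiderivative is F(w) = 2*w**7/7 + w**6/3 - 2*w**3 + w**2/2 - 2/w**2.
Then F(3) - F(2) = (103085/126) - (1823/42) = 48808/63.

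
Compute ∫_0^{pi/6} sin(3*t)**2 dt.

pi/12

Use the identity sin^2(3*t) = (1 - cos(6*t))/2.
An antiderivative is F(t) = t/2 - sin(6*t)/12.
Then F(pi/6) - F(0) = (pi/12) - (0) = pi/12.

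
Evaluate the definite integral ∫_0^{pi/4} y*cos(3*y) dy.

-1/9 - sqrt(2)/18 + sqrt(2)*pi/24

Integrate by parts once (u = y, dv = cos(3*y) dy).
An antiderivative is F(y) = y*sin(3*y)/3 + cos(3*y)/9.
Then F(pi/4) - F(0) = (sqrt(2)*(-4 + 3*pi)/72) - (1/9) = -1/9 - sqrt(2)/18 + sqrt(2)*pi/24.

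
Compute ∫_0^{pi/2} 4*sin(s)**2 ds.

Use the identity sin^2(s) = (1 - cos(2*s))/2.
An antiderivative is F(s) = 2*s - sin(2*s).
Then F(pi/2) - F(0) = (pi) - (0) = pi.

pi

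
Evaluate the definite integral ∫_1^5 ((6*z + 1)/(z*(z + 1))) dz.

Factor the denominator: z**2 + z = (z + 1)z.
Partial fractions: (6*z + 1)/(z*(z + 1)) = 5/(z + 1) + 1/z.
An antiderivative is F(z) = log(z) + 5*log(z + 1).
Then F(5) - F(1) = (log(5) + 5*log(2) + 5*log(3)) - (log(32)) = log(5) + 5*log(3).

log(5) + 5*log(3)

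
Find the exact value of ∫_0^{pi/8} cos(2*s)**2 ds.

1/8 + pi/16

Use the identity cos^2(2*s) = (1 + cos(4*s))/2.
An antiderivative is F(s) = s/2 + sin(4*s)/8.
Then F(pi/8) - F(0) = (1/8 + pi/16) - (0) = 1/8 + pi/16.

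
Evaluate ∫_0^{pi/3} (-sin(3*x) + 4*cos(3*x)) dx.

-2/3

An antiderivative is F(x) = 4*sin(3*x)/3 + cos(3*x)/3.
Then F(pi/3) - F(0) = (-1/3) - (1/3) = -2/3.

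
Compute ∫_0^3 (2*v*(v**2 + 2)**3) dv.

Let u = v**2 + 2, so du = 2*v dv. When v = 0, u = 2; when v = 3, u = 11.
The integral becomes ∫ u**3 du from 2 to 11, with antiderivative u**4/4.
Back in v: F(v) = (v**2 + 2)**4/4.
Then F(3) - F(0) = (14641/4) - (4) = 14625/4.

14625/4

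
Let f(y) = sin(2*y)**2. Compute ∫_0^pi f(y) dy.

pi/2

Use the identity sin^2(2*y) = (1 - cos(4*y))/2.
An antiderivative is F(y) = y/2 - sin(4*y)/8.
Then F(pi) - F(0) = (pi/2) - (0) = pi/2.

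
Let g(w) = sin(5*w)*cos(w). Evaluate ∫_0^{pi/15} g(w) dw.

Use the identity sin(5*w)cos(w) = [sin(6*w) + sin(4*w)]/2.
An antiderivative is F(w) = -cos(4*w)/8 - cos(6*w)/12.
Then F(pi/15) - F(0) = (-sqrt(6*sqrt(5) + 30)/64 - sqrt(5)/192 + 1/192) - (-5/24) = -sqrt(6*sqrt(5) + 30)/64 - sqrt(5)/192 + 41/192.

-sqrt(6*sqrt(5) + 30)/64 - sqrt(5)/192 + 41/192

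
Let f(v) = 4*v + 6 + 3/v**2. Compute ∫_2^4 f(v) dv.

147/4

By the power rule, an antiderivative is F(v) = 2*v**2 + 6*v - 3/v.
Then F(4) - F(2) = (221/4) - (37/2) = 147/4.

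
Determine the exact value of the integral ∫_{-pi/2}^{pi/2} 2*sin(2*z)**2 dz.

pi

Use the identity sin^2(2*z) = (1 - cos(4*z))/2.
An antiderivative is F(z) = z - sin(4*z)/4.
Then F(pi/2) - F(-pi/2) = (pi/2) - (-pi/2) = pi.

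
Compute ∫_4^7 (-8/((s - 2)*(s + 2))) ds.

Factor the denominator: s**2 - 4 = (s + 2)(s - 2).
Partial fractions: -8/((s - 2)*(s + 2)) = 2/(s + 2) - 2/(s - 2).
An antiderivative is F(s) = -2*log(s - 2) + 2*log(s + 2).
Then F(7) - F(4) = (log(81/25)) - (log(9)) = log(9/25).

log(9/25)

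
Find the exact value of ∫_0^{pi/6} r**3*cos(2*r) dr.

-sqrt(3)*pi/16 + sqrt(3)*pi**3/864 + pi**2/96 + 3/16

Integrate by parts 3 times (u = r^3, dv = cos(2*r) dr).
An antiderivative is F(r) = r**3*sin(2*r)/2 + 3*r**2*cos(2*r)/4 - 3*r*sin(2*r)/4 - 3*cos(2*r)/8.
Then F(pi/6) - F(0) = (-sqrt(3)*pi/16 - 3/16 + sqrt(3)*pi**3/864 + pi**2/96) - (-3/8) = -sqrt(3)*pi/16 + sqrt(3)*pi**3/864 + pi**2/96 + 3/16.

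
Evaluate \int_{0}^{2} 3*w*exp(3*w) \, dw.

1/3 + 5*exp(6)/3

Integrate by parts once (u = w, dv = 3*exp(3*w) dw).
An antiderivative is F(w) = (3*w - 1)*exp(3*w)/3.
Then F(2) - F(0) = (5*exp(6)/3) - (-1/3) = 1/3 + 5*exp(6)/3.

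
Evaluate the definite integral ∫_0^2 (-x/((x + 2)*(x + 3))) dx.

Factor the denominator: x**2 + 5*x + 6 = (x + 3)(x + 2).
Partial fractions: -x/((x + 2)*(x + 3)) = -3/(x + 3) + 2/(x + 2).
An antiderivative is F(x) = 2*log(x + 2) - 3*log(x + 3).
Then F(2) - F(0) = (-3*log(5) + 4*log(2)) - (log(4/27)) = -3*log(5) + 2*log(2) + 3*log(3).

-3*log(5) + 2*log(2) + 3*log(3)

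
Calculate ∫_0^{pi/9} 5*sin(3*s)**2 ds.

-5*sqrt(3)/24 + 5*pi/18

Use the identity sin^2(3*s) = (1 - cos(6*s))/2.
An antiderivative is F(s) = 5*s/2 - 5*sin(6*s)/12.
Then F(pi/9) - F(0) = (-5*sqrt(3)/24 + 5*pi/18) - (0) = -5*sqrt(3)/24 + 5*pi/18.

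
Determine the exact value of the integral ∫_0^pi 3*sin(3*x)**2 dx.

3*pi/2

Use the identity sin^2(3*x) = (1 - cos(6*x))/2.
An antiderivative is F(x) = 3*x/2 - sin(6*x)/4.
Then F(pi) - F(0) = (3*pi/2) - (0) = 3*pi/2.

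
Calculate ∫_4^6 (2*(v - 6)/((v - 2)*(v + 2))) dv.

Factor the denominator: v**2 - 4 = (v + 2)(v - 2).
Partial fractions: 2*(v - 6)/((v - 2)*(v + 2)) = 4/(v + 2) - 2/(v - 2).
An antiderivative is F(v) = -2*log(v - 2) + 4*log(v + 2).
Then F(6) - F(4) = (8*log(2)) - (2*log(2) + 4*log(3)) = log(64/81).

log(64/81)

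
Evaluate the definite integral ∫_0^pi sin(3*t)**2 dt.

Use the identity sin^2(3*t) = (1 - cos(6*t))/2.
An antiderivative is F(t) = t/2 - sin(6*t)/12.
Then F(pi) - F(0) = (pi/2) - (0) = pi/2.

pi/2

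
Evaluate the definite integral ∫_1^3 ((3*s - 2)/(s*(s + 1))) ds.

log(32/9)

Factor the denominator: s**2 + s = (s + 1)s.
Partial fractions: (3*s - 2)/(s*(s + 1)) = 5/(s + 1) - 2/s.
An antiderivative is F(s) = -2*log(s) + 5*log(s + 1).
Then F(3) - F(1) = (-2*log(3) + 10*log(2)) - (log(32)) = log(32/9).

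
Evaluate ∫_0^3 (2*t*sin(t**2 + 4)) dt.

-cos(13) + cos(4)

Let u = t**2 + 4, so du = 2*t dt. When t = 0, u = 4; when t = 3, u = 13.
The integral becomes ∫ sin(u) du from 4 to 13, with antiderivative -cos(u).
Back in t: F(t) = -cos(t**2 + 4).
Then F(3) - F(0) = (-cos(13)) - (-cos(4)) = -cos(13) + cos(4).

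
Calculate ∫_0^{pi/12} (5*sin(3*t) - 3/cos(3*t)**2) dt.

An antiderivative is F(t) = -5*cos(3*t)/3 - tan(3*t).
Then F(pi/12) - F(0) = (-5*sqrt(2)/6 - 1) - (-5/3) = 2/3 - 5*sqrt(2)/6.

2/3 - 5*sqrt(2)/6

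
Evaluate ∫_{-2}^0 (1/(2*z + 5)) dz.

log(5)/2

An antiderivative is F(z) = log(2*z + 5)/2.
Then F(0) - F(-2) = (log(5)/2) - (0) = log(5)/2.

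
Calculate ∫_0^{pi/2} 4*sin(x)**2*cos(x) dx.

4/3

Let u = sin(x), so du = cos(x) dx. When x = 0, u = 0; when x = pi/2, u = 1.
The integral becomes 4·∫ u**2 du from 0 to 1, with antiderivative 4*u**3/3.
Back in x: F(x) = 4*sin(x)**3/3.
Then F(pi/2) - F(0) = (4/3) - (0) = 4/3.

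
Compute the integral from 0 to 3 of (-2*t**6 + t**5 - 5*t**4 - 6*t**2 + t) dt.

-5571/7

By the power rule, an antiderivative is F(t) = -2*t**7/7 + t**6/6 - t**5 - 2*t**3 + t**2/2.
Then F(3) - F(0) = (-5571/7) - (0) = -5571/7.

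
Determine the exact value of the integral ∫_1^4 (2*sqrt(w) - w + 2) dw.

By the power rule, an antiderivative is F(w) = 4*w**(3/2)/3 - w**2/2 + 2*w.
Then F(4) - F(1) = (32/3) - (17/6) = 47/6.

47/6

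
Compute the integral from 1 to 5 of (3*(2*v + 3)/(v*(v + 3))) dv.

Factor the denominator: v**2 + 3*v = (v + 3)v.
Partial fractions: 3*(2*v + 3)/(v*(v + 3)) = 3/(v + 3) + 3/v.
An antiderivative is F(v) = 3*log(v) + 3*log(v + 3).
Then F(5) - F(1) = (3*log(5) + 9*log(2)) - (log(64)) = 3*log(2) + 3*log(5).

3*log(2) + 3*log(5)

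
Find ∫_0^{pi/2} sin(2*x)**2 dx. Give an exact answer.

pi/4

Use the identity sin^2(2*x) = (1 - cos(4*x))/2.
An antiderivative is F(x) = x/2 - sin(4*x)/8.
Then F(pi/2) - F(0) = (pi/4) - (0) = pi/4.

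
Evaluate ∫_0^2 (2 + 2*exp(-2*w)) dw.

5 - exp(-4)

An antiderivative is F(w) = 2*w - exp(-2*w).
Then F(2) - F(0) = (4 - exp(-4)) - (-1) = 5 - exp(-4).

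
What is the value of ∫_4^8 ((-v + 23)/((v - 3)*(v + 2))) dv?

Factor the denominator: v**2 - v - 6 = (v + 2)(v - 3).
Partial fractions: (-v + 23)/((v - 3)*(v + 2)) = -5/(v + 2) + 4/(v - 3).
An antiderivative is F(v) = 4*log(v - 3) - 5*log(v + 2).
Then F(8) - F(4) = (-5*log(2) - log(5)) - (-5*log(3) - 5*log(2)) = -log(5) + 5*log(3).

-log(5) + 5*log(3)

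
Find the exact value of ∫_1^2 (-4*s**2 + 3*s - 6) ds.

-65/6

By the power rule, an antiderivative is F(s) = -4*s**3/3 + 3*s**2/2 - 6*s.
Then F(2) - F(1) = (-50/3) - (-35/6) = -65/6.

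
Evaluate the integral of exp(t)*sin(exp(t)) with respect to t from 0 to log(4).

Let u = exp(t), so du = exp(t) dt. When t = 0, u = 1; when t = log(4), u = 4.
The integral becomes ∫ sin(u) du from 1 to 4, with antiderivative -cos(u).
Back in t: F(t) = -cos(exp(t)).
Then F(log(4)) - F(0) = (-cos(4)) - (-cos(1)) = cos(1) - cos(4).

cos(1) - cos(4)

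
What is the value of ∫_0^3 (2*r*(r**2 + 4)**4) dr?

Let u = r**2 + 4, so du = 2*r dr. When r = 0, u = 4; when r = 3, u = 13.
The integral becomes ∫ u**4 du from 4 to 13, with antiderivative u**5/5.
Back in r: F(r) = (r**2 + 4)**5/5.
Then F(3) - F(0) = (371293/5) - (1024/5) = 370269/5.

370269/5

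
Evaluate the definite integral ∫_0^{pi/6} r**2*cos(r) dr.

Integrate by parts twice (u = r^2, dv = cos(r) dr).
An antiderivative is F(r) = r**2*sin(r) + 2*r*cos(r) - 2*sin(r).
Then F(pi/6) - F(0) = (-1 + pi**2/72 + sqrt(3)*pi/6) - (0) = -1 + pi**2/72 + sqrt(3)*pi/6.

-1 + pi**2/72 + sqrt(3)*pi/6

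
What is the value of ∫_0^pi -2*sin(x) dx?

An antiderivative is F(x) = 2*cos(x).
Then F(pi) - F(0) = (-2) - (2) = -4.

-4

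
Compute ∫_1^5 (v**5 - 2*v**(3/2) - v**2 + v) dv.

38632/15 - 20*sqrt(5)

By the power rule, an antiderivative is F(v) = v**6/6 - 4*v**(5/2)/5 - v**3/3 + v**2/2.
Then F(5) - F(1) = (2575 - 20*sqrt(5)) - (-7/15) = 38632/15 - 20*sqrt(5).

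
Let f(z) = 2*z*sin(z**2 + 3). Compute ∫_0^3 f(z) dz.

Let u = z**2 + 3, so du = 2*z dz. When z = 0, u = 3; when z = 3, u = 12.
The integral becomes ∫ sin(u) du from 3 to 12, with antiderivative -cos(u).
Back in z: F(z) = -cos(z**2 + 3).
Then F(3) - F(0) = (-cos(12)) - (-cos(3)) = cos(3) - cos(12).

cos(3) - cos(12)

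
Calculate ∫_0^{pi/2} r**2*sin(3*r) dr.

Integrate by parts twice (u = r^2, dv = sin(3*r) dr).
An antiderivative is F(r) = -r**2*cos(3*r)/3 + 2*r*sin(3*r)/9 + 2*cos(3*r)/27.
Then F(pi/2) - F(0) = (-pi/9) - (2/27) = -pi/9 - 2/27.

-pi/9 - 2/27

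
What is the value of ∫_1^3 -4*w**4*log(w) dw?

968/25 - 972*log(3)/5

Integrate by parts once (u = ln w, dv = -4*w**4 dw).
An antiderivative is F(w) = -4*w**5*(5*log(w) - 1)/25.
Then F(3) - F(1) = (972/25 - 972*log(3)/5) - (4/25) = 968/25 - 972*log(3)/5.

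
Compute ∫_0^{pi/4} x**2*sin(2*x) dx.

Integrate by parts twice (u = x^2, dv = sin(2*x) dx).
An antiderivative is F(x) = -x**2*cos(2*x)/2 + x*sin(2*x)/2 + cos(2*x)/4.
Then F(pi/4) - F(0) = (pi/8) - (1/4) = -1/4 + pi/8.

-1/4 + pi/8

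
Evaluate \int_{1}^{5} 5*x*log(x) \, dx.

Integrate by parts once (u = ln x, dv = 5*x dx).
An antiderivative is F(x) = 5*x**2*(2*log(x) - 1)/4.
Then F(5) - F(1) = (-125/4 + 125*log(5)/2) - (-5/4) = -30 + 125*log(5)/2.

-30 + 125*log(5)/2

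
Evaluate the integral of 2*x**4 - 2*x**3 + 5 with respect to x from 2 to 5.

9477/10

By the power rule, an antiderivative is F(x) = 2*x**5/5 - x**4/2 + 5*x.
Then F(5) - F(2) = (1925/2) - (74/5) = 9477/10.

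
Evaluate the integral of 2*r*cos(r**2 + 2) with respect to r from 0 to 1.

Let u = r**2 + 2, so du = 2*r dr. When r = 0, u = 2; when r = 1, u = 3.
The integral becomes ∫ cos(u) du from 2 to 3, with antiderivative sin(u).
Back in r: F(r) = sin(r**2 + 2).
Then F(1) - F(0) = (sin(3)) - (sin(2)) = -sin(2) + sin(3).

-sin(2) + sin(3)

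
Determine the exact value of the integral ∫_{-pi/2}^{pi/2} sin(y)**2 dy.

pi/2

Use the identity sin^2(y) = (1 - cos(2*y))/2.
An antiderivative is F(y) = y/2 - sin(2*y)/4.
Then F(pi/2) - F(-pi/2) = (pi/4) - (-pi/4) = pi/2.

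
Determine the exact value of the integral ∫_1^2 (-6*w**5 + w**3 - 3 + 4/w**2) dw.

-241/4

By the power rule, an antiderivative is F(w) = -w**6 + w**4/4 - 3*w - 4/w.
Then F(2) - F(1) = (-68) - (-31/4) = -241/4.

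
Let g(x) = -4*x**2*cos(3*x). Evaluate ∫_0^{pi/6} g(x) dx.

Integrate by parts twice (u = x^2, dv = -4*cos(3*x) dx).
An antiderivative is F(x) = -4*x**2*sin(3*x)/3 - 8*x*cos(3*x)/9 + 8*sin(3*x)/27.
Then F(pi/6) - F(0) = (8/27 - pi**2/27) - (0) = 8/27 - pi**2/27.

8/27 - pi**2/27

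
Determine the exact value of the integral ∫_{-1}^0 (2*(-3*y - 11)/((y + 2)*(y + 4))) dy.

-7*log(2) + log(3)

Factor the denominator: y**2 + 6*y + 8 = (y + 4)(y + 2).
Partial fractions: 2*(-3*y - 11)/((y + 2)*(y + 4)) = -1/(y + 4) - 5/(y + 2).
An antiderivative is F(y) = -5*log(y + 2) - log(y + 4).
Then F(0) - F(-1) = (-7*log(2)) - (-log(3)) = -7*log(2) + log(3).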